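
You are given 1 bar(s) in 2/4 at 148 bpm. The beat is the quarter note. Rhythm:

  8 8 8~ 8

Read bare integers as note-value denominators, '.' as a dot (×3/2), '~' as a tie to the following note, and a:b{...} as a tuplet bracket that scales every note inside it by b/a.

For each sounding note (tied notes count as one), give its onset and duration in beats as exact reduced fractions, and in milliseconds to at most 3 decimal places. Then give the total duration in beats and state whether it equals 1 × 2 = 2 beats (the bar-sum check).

1) 0.0ms=0b +202.703ms=1/2b
2) 202.703ms=1/2b +202.703ms=1/2b
3) 405.405ms=1b +405.405ms=1b
Σ=2b of 2 (148bpm 2/4) — PASS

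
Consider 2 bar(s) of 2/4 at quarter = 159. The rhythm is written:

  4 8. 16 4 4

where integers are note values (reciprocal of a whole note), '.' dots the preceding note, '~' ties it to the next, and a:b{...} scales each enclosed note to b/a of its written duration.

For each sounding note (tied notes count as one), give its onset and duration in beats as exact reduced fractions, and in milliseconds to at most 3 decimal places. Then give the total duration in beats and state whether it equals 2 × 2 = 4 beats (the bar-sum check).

1) 0.0ms=0b +377.358ms=1b
2) 377.358ms=1b +283.019ms=3/4b
3) 660.377ms=7/4b +94.34ms=1/4b
4) 754.717ms=2b +377.358ms=1b
5) 1132.075ms=3b +377.358ms=1b
Σ=4b of 4 (159bpm 2/4) — PASS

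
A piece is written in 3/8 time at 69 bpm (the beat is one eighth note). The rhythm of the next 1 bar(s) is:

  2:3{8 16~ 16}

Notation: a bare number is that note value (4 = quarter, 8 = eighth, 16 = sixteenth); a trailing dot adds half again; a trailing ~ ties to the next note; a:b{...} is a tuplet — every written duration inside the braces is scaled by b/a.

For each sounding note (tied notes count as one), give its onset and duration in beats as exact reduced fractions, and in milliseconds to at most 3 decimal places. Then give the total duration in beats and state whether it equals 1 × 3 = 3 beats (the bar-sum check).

1) 0.0ms=0b +1304.348ms=3/2b
2) 1304.348ms=3/2b +1304.348ms=3/2b
Σ=3b of 3 (69bpm 3/8) — PASS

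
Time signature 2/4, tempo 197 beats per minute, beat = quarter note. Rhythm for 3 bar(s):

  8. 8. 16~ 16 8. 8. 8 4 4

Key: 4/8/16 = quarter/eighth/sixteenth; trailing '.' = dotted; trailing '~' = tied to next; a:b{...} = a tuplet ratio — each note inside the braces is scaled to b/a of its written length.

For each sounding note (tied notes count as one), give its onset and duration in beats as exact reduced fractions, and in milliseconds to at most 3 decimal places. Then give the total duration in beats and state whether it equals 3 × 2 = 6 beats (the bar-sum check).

1) 0.0ms=0b +228.426ms=3/4b
2) 228.426ms=3/4b +228.426ms=3/4b
3) 456.853ms=3/2b +152.284ms=1/2b
4) 609.137ms=2b +228.426ms=3/4b
5) 837.563ms=11/4b +228.426ms=3/4b
6) 1065.99ms=7/2b +152.284ms=1/2b
7) 1218.274ms=4b +304.569ms=1b
8) 1522.843ms=5b +304.569ms=1b
Σ=6b of 6 (197bpm 2/4) — PASS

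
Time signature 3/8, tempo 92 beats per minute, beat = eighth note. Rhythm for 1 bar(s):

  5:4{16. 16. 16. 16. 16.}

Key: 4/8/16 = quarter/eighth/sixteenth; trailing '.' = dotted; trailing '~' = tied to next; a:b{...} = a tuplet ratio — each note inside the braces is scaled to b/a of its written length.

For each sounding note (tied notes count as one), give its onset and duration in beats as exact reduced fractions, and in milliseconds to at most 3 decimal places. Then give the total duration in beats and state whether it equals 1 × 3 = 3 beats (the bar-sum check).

1) 0.0ms=0b +391.304ms=3/5b
2) 391.304ms=3/5b +391.304ms=3/5b
3) 782.609ms=6/5b +391.304ms=3/5b
4) 1173.913ms=9/5b +391.304ms=3/5b
5) 1565.217ms=12/5b +391.304ms=3/5b
Σ=3b of 3 (92bpm 3/8) — PASS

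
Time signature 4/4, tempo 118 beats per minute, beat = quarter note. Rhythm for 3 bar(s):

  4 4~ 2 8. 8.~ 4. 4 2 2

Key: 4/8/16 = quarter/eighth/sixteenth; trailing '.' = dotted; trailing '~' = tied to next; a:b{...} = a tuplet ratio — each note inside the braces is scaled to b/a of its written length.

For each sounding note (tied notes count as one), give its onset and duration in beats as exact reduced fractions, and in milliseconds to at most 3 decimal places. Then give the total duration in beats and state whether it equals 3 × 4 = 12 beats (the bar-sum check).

1) 0.0ms=0b +508.475ms=1b
2) 508.475ms=1b +1525.424ms=3b
3) 2033.898ms=4b +381.356ms=3/4b
4) 2415.254ms=19/4b +1144.068ms=9/4b
5) 3559.322ms=7b +508.475ms=1b
6) 4067.797ms=8b +1016.949ms=2b
7) 5084.746ms=10b +1016.949ms=2b
Σ=12b of 12 (118bpm 4/4) — PASS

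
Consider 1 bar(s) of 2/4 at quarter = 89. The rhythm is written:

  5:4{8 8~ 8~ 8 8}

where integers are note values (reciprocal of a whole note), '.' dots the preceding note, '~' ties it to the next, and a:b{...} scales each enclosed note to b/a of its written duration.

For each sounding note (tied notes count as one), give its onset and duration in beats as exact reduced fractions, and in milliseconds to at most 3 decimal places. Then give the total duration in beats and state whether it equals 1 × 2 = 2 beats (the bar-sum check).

1) 0.0ms=0b +269.663ms=2/5b
2) 269.663ms=2/5b +808.989ms=6/5b
3) 1078.652ms=8/5b +269.663ms=2/5b
Σ=2b of 2 (89bpm 2/4) — PASS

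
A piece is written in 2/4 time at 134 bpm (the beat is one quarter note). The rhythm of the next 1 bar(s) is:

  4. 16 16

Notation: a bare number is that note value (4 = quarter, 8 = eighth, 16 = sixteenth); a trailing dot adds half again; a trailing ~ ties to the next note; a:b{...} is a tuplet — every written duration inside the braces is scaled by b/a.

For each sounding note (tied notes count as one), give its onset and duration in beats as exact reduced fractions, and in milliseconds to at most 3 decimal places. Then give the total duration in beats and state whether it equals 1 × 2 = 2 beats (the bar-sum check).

1) 0.0ms=0b +671.642ms=3/2b
2) 671.642ms=3/2b +111.94ms=1/4b
3) 783.582ms=7/4b +111.94ms=1/4b
Σ=2b of 2 (134bpm 2/4) — PASS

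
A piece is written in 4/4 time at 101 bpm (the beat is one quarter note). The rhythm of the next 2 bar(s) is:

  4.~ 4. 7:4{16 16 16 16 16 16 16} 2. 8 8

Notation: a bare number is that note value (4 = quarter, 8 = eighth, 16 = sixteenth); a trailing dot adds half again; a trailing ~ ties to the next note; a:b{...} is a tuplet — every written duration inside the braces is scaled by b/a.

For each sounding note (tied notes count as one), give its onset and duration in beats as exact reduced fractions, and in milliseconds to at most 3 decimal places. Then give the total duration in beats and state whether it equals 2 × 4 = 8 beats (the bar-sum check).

1) 0.0ms=0b +1782.178ms=3b
2) 1782.178ms=3b +84.866ms=1/7b
3) 1867.044ms=22/7b +84.866ms=1/7b
4) 1951.909ms=23/7b +84.866ms=1/7b
5) 2036.775ms=24/7b +84.866ms=1/7b
6) 2121.641ms=25/7b +84.866ms=1/7b
7) 2206.506ms=26/7b +84.866ms=1/7b
8) 2291.372ms=27/7b +84.866ms=1/7b
9) 2376.238ms=4b +1782.178ms=3b
10) 4158.416ms=7b +297.03ms=1/2b
11) 4455.446ms=15/2b +297.03ms=1/2b
Σ=8b of 8 (101bpm 4/4) — PASS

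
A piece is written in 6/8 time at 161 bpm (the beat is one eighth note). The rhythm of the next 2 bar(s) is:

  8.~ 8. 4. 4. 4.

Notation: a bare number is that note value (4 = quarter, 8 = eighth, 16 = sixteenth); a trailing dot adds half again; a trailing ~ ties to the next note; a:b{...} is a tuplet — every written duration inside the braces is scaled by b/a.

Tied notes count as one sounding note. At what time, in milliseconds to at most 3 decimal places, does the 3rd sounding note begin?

1. 0.0ms @ 0 + 1118.012ms (3)
2. 1118.012ms @ 3 + 1118.012ms (3)
3. 2236.025ms @ 6 + 1118.012ms (3)
4. 3354.037ms @ 9 + 1118.012ms (3)

note 3 onset = 6b = 2236.025ms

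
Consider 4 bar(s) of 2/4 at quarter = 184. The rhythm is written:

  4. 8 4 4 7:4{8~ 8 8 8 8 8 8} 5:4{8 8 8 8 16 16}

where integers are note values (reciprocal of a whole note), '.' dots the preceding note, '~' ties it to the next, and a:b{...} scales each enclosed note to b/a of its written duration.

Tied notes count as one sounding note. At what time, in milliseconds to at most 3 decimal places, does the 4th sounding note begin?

note 4 onset = 3b = 978.261ms

1. 0.0ms @ 0 + 489.13ms (3/2)
2. 489.13ms @ 3/2 + 163.043ms (1/2)
3. 652.174ms @ 2 + 326.087ms (1)
4. 978.261ms @ 3 + 326.087ms (1)
5. 1304.348ms @ 4 + 186.335ms (4/7)
6. 1490.683ms @ 32/7 + 93.168ms (2/7)
7. 1583.851ms @ 34/7 + 93.168ms (2/7)
8. 1677.019ms @ 36/7 + 93.168ms (2/7)
9. 1770.186ms @ 38/7 + 93.168ms (2/7)
10. 1863.354ms @ 40/7 + 93.168ms (2/7)
11. 1956.522ms @ 6 + 130.435ms (2/5)
12. 2086.957ms @ 32/5 + 130.435ms (2/5)
13. 2217.391ms @ 34/5 + 130.435ms (2/5)
14. 2347.826ms @ 36/5 + 130.435ms (2/5)
15. 2478.261ms @ 38/5 + 65.217ms (1/5)
16. 2543.478ms @ 39/5 + 65.217ms (1/5)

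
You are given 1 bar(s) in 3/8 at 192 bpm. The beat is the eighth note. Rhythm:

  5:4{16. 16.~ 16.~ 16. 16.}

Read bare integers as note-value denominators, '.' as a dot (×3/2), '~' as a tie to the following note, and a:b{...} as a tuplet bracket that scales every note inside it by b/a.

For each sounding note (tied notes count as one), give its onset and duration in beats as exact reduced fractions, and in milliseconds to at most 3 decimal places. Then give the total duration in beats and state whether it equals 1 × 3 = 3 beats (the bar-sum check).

1) 0.0ms=0b +187.5ms=3/5b
2) 187.5ms=3/5b +562.5ms=9/5b
3) 750.0ms=12/5b +187.5ms=3/5b
Σ=3b of 3 (192bpm 3/8) — PASS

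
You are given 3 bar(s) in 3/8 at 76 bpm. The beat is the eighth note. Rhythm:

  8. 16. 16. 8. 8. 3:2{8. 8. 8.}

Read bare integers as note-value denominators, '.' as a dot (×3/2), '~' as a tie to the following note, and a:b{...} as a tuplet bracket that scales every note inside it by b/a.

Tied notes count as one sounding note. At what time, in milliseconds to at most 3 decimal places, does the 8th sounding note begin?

1. 0.0ms @ 0 + 1184.211ms (3/2)
2. 1184.211ms @ 3/2 + 592.105ms (3/4)
3. 1776.316ms @ 9/4 + 592.105ms (3/4)
4. 2368.421ms @ 3 + 1184.211ms (3/2)
5. 3552.632ms @ 9/2 + 1184.211ms (3/2)
6. 4736.842ms @ 6 + 789.474ms (1)
7. 5526.316ms @ 7 + 789.474ms (1)
8. 6315.789ms @ 8 + 789.474ms (1)

note 8 onset = 8b = 6315.789ms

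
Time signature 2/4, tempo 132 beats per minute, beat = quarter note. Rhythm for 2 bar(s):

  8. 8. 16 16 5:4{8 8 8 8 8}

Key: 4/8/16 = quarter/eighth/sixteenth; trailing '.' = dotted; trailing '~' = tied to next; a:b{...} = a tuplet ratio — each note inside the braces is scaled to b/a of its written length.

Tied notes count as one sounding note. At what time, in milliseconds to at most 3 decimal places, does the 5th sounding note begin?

note 5 onset = 2b = 909.091ms

1. 0.0ms @ 0 + 340.909ms (3/4)
2. 340.909ms @ 3/4 + 340.909ms (3/4)
3. 681.818ms @ 3/2 + 113.636ms (1/4)
4. 795.455ms @ 7/4 + 113.636ms (1/4)
5. 909.091ms @ 2 + 181.818ms (2/5)
6. 1090.909ms @ 12/5 + 181.818ms (2/5)
7. 1272.727ms @ 14/5 + 181.818ms (2/5)
8. 1454.545ms @ 16/5 + 181.818ms (2/5)
9. 1636.364ms @ 18/5 + 181.818ms (2/5)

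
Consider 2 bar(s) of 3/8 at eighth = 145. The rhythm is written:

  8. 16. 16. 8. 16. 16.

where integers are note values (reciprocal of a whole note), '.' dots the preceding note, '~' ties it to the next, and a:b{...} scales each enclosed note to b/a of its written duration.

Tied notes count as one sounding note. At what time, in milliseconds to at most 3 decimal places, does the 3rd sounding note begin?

note 3 onset = 9/4b = 931.034ms

1. 0.0ms @ 0 + 620.69ms (3/2)
2. 620.69ms @ 3/2 + 310.345ms (3/4)
3. 931.034ms @ 9/4 + 310.345ms (3/4)
4. 1241.379ms @ 3 + 620.69ms (3/2)
5. 1862.069ms @ 9/2 + 310.345ms (3/4)
6. 2172.414ms @ 21/4 + 310.345ms (3/4)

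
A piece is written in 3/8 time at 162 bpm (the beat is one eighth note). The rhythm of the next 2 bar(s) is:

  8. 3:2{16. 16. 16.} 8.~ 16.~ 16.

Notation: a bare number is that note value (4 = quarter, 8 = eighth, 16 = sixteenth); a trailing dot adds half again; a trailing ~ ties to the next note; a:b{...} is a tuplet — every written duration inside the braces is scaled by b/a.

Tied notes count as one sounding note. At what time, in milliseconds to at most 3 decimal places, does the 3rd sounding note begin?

note 3 onset = 2b = 740.741ms

1. 0.0ms @ 0 + 555.556ms (3/2)
2. 555.556ms @ 3/2 + 185.185ms (1/2)
3. 740.741ms @ 2 + 185.185ms (1/2)
4. 925.926ms @ 5/2 + 185.185ms (1/2)
5. 1111.111ms @ 3 + 1111.111ms (3)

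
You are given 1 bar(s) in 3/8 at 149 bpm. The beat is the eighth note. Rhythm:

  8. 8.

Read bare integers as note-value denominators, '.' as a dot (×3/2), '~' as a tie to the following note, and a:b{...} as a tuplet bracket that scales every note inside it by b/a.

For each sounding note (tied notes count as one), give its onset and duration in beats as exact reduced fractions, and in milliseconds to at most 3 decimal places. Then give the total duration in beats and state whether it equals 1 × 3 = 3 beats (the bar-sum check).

1) 0.0ms=0b +604.027ms=3/2b
2) 604.027ms=3/2b +604.027ms=3/2b
Σ=3b of 3 (149bpm 3/8) — PASS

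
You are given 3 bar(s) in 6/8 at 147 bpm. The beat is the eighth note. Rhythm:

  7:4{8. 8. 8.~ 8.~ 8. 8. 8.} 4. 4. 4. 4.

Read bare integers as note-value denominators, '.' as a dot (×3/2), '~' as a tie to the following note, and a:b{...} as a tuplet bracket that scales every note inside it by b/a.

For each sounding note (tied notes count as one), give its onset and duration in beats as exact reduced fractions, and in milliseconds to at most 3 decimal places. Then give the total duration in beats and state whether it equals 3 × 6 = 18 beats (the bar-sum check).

1) 0.0ms=0b +349.854ms=6/7b
2) 349.854ms=6/7b +349.854ms=6/7b
3) 699.708ms=12/7b +1049.563ms=18/7b
4) 1749.271ms=30/7b +349.854ms=6/7b
5) 2099.125ms=36/7b +349.854ms=6/7b
6) 2448.98ms=6b +1224.49ms=3b
7) 3673.469ms=9b +1224.49ms=3b
8) 4897.959ms=12b +1224.49ms=3b
9) 6122.449ms=15b +1224.49ms=3b
Σ=18b of 18 (147bpm 6/8) — PASS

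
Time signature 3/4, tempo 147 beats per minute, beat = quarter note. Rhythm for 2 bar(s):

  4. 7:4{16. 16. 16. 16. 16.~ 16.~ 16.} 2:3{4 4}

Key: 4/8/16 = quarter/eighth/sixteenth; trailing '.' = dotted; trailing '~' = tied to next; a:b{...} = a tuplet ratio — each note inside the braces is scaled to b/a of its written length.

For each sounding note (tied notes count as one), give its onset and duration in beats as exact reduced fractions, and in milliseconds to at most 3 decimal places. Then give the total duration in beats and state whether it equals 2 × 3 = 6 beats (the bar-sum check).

1) 0.0ms=0b +612.245ms=3/2b
2) 612.245ms=3/2b +87.464ms=3/14b
3) 699.708ms=12/7b +87.464ms=3/14b
4) 787.172ms=27/14b +87.464ms=3/14b
5) 874.636ms=15/7b +87.464ms=3/14b
6) 962.099ms=33/14b +262.391ms=9/14b
7) 1224.49ms=3b +612.245ms=3/2b
8) 1836.735ms=9/2b +612.245ms=3/2b
Σ=6b of 6 (147bpm 3/4) — PASS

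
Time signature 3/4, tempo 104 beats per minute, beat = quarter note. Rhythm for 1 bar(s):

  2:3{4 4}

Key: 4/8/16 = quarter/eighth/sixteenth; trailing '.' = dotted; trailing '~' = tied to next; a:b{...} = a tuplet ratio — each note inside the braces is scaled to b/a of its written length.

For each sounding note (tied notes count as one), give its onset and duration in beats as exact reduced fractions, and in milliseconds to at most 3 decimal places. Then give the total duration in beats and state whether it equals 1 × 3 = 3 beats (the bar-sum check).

1) 0.0ms=0b +865.385ms=3/2b
2) 865.385ms=3/2b +865.385ms=3/2b
Σ=3b of 3 (104bpm 3/4) — PASS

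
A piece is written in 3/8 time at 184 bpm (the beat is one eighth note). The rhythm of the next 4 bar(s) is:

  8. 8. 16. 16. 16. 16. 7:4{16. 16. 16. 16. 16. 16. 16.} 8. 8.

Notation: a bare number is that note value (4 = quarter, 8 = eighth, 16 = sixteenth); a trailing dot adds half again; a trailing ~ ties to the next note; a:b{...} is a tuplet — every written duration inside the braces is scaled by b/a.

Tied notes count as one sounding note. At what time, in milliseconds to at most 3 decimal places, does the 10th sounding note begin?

note 10 onset = 51/7b = 2375.776ms

1. 0.0ms @ 0 + 489.13ms (3/2)
2. 489.13ms @ 3/2 + 489.13ms (3/2)
3. 978.261ms @ 3 + 244.565ms (3/4)
4. 1222.826ms @ 15/4 + 244.565ms (3/4)
5. 1467.391ms @ 9/2 + 244.565ms (3/4)
6. 1711.957ms @ 21/4 + 244.565ms (3/4)
7. 1956.522ms @ 6 + 139.752ms (3/7)
8. 2096.273ms @ 45/7 + 139.752ms (3/7)
9. 2236.025ms @ 48/7 + 139.752ms (3/7)
10. 2375.776ms @ 51/7 + 139.752ms (3/7)
11. 2515.528ms @ 54/7 + 139.752ms (3/7)
12. 2655.28ms @ 57/7 + 139.752ms (3/7)
13. 2795.031ms @ 60/7 + 139.752ms (3/7)
14. 2934.783ms @ 9 + 489.13ms (3/2)
15. 3423.913ms @ 21/2 + 489.13ms (3/2)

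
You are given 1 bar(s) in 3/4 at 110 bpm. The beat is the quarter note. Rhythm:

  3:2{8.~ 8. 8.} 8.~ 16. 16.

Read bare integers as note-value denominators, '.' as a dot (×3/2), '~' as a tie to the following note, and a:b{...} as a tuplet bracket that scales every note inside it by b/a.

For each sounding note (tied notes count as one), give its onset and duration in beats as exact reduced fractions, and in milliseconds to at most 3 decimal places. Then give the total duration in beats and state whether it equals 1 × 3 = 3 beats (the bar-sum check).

1) 0.0ms=0b +545.455ms=1b
2) 545.455ms=1b +272.727ms=1/2b
3) 818.182ms=3/2b +613.636ms=9/8b
4) 1431.818ms=21/8b +204.545ms=3/8b
Σ=3b of 3 (110bpm 3/4) — PASS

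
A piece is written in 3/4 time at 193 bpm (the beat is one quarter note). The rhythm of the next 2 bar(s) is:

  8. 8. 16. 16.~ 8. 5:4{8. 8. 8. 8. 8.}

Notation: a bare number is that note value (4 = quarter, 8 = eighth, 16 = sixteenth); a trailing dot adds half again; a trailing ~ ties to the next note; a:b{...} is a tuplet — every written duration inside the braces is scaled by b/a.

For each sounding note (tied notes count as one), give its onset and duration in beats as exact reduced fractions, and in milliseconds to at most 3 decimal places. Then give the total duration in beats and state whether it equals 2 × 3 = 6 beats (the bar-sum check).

1) 0.0ms=0b +233.161ms=3/4b
2) 233.161ms=3/4b +233.161ms=3/4b
3) 466.321ms=3/2b +116.58ms=3/8b
4) 582.902ms=15/8b +349.741ms=9/8b
5) 932.642ms=3b +186.528ms=3/5b
6) 1119.171ms=18/5b +186.528ms=3/5b
7) 1305.699ms=21/5b +186.528ms=3/5b
8) 1492.228ms=24/5b +186.528ms=3/5b
9) 1678.756ms=27/5b +186.528ms=3/5b
Σ=6b of 6 (193bpm 3/4) — PASS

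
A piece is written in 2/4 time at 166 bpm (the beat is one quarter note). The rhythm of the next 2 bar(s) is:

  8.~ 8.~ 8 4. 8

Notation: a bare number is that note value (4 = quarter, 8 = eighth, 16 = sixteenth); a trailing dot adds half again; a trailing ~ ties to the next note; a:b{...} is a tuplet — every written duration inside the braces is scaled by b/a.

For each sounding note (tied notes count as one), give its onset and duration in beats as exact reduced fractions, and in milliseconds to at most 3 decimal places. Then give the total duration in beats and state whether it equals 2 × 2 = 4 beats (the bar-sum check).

1) 0.0ms=0b +722.892ms=2b
2) 722.892ms=2b +542.169ms=3/2b
3) 1265.06ms=7/2b +180.723ms=1/2b
Σ=4b of 4 (166bpm 2/4) — PASS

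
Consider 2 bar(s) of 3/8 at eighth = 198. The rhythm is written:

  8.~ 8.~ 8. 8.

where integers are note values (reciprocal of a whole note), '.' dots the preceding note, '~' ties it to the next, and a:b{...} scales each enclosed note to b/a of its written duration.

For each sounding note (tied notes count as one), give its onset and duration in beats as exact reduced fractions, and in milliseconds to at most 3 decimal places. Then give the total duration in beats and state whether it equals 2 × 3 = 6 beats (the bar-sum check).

1) 0.0ms=0b +1363.636ms=9/2b
2) 1363.636ms=9/2b +454.545ms=3/2b
Σ=6b of 6 (198bpm 3/8) — PASS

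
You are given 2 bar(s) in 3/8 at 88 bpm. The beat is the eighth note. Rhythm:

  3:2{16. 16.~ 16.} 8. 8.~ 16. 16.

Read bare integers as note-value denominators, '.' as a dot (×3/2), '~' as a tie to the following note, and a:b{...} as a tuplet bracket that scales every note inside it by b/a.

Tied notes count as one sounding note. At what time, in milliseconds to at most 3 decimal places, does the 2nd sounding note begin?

1. 0.0ms @ 0 + 340.909ms (1/2)
2. 340.909ms @ 1/2 + 681.818ms (1)
3. 1022.727ms @ 3/2 + 1022.727ms (3/2)
4. 2045.455ms @ 3 + 1534.091ms (9/4)
5. 3579.545ms @ 21/4 + 511.364ms (3/4)

note 2 onset = 1/2b = 340.909ms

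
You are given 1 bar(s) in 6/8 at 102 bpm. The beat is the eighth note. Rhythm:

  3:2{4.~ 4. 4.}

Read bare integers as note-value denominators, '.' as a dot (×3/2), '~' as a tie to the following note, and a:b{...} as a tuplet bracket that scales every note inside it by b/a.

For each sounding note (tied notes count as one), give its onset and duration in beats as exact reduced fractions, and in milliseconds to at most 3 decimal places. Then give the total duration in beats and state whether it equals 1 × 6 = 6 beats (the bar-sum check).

1) 0.0ms=0b +2352.941ms=4b
2) 2352.941ms=4b +1176.471ms=2b
Σ=6b of 6 (102bpm 6/8) — PASS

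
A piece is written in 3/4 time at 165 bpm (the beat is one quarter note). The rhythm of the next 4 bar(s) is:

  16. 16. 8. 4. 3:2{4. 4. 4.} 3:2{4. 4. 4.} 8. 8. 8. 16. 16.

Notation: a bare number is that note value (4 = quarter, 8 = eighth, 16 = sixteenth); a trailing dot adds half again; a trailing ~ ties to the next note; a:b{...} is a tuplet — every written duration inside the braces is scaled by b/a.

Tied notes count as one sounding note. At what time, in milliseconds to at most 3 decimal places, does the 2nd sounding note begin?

note 2 onset = 3/8b = 136.364ms

1. 0.0ms @ 0 + 136.364ms (3/8)
2. 136.364ms @ 3/8 + 136.364ms (3/8)
3. 272.727ms @ 3/4 + 272.727ms (3/4)
4. 545.455ms @ 3/2 + 545.455ms (3/2)
5. 1090.909ms @ 3 + 363.636ms (1)
6. 1454.545ms @ 4 + 363.636ms (1)
7. 1818.182ms @ 5 + 363.636ms (1)
8. 2181.818ms @ 6 + 363.636ms (1)
9. 2545.455ms @ 7 + 363.636ms (1)
10. 2909.091ms @ 8 + 363.636ms (1)
11. 3272.727ms @ 9 + 272.727ms (3/4)
12. 3545.455ms @ 39/4 + 272.727ms (3/4)
13. 3818.182ms @ 21/2 + 272.727ms (3/4)
14. 4090.909ms @ 45/4 + 136.364ms (3/8)
15. 4227.273ms @ 93/8 + 136.364ms (3/8)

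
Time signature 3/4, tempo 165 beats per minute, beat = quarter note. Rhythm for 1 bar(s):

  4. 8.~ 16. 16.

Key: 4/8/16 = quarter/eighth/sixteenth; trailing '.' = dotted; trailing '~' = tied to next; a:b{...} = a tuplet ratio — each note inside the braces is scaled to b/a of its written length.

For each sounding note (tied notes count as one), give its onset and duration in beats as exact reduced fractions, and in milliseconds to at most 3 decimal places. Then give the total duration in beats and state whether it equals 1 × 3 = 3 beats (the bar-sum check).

1) 0.0ms=0b +545.455ms=3/2b
2) 545.455ms=3/2b +409.091ms=9/8b
3) 954.545ms=21/8b +136.364ms=3/8b
Σ=3b of 3 (165bpm 3/4) — PASS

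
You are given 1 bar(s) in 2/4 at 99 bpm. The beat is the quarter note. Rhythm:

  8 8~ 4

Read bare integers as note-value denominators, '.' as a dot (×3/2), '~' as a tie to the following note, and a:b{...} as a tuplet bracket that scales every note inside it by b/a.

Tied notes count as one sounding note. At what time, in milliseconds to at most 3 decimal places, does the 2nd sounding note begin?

1. 0.0ms @ 0 + 303.03ms (1/2)
2. 303.03ms @ 1/2 + 909.091ms (3/2)

note 2 onset = 1/2b = 303.03ms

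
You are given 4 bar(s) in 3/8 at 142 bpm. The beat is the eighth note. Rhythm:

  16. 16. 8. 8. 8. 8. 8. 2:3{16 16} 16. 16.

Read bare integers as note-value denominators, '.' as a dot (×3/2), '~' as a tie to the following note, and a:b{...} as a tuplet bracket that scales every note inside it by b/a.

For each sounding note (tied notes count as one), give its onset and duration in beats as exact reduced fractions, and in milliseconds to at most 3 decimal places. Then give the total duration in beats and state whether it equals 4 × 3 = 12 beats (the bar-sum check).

1) 0.0ms=0b +316.901ms=3/4b
2) 316.901ms=3/4b +316.901ms=3/4b
3) 633.803ms=3/2b +633.803ms=3/2b
4) 1267.606ms=3b +633.803ms=3/2b
5) 1901.408ms=9/2b +633.803ms=3/2b
6) 2535.211ms=6b +633.803ms=3/2b
7) 3169.014ms=15/2b +633.803ms=3/2b
8) 3802.817ms=9b +316.901ms=3/4b
9) 4119.718ms=39/4b +316.901ms=3/4b
10) 4436.62ms=21/2b +316.901ms=3/4b
11) 4753.521ms=45/4b +316.901ms=3/4b
Σ=12b of 12 (142bpm 3/8) — PASS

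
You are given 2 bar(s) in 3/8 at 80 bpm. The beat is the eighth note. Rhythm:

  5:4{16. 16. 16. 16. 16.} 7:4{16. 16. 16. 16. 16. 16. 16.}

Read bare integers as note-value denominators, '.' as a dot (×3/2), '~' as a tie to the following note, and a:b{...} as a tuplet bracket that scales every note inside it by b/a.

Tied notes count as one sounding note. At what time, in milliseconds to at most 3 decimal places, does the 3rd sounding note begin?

note 3 onset = 6/5b = 900.0ms

1. 0.0ms @ 0 + 450.0ms (3/5)
2. 450.0ms @ 3/5 + 450.0ms (3/5)
3. 900.0ms @ 6/5 + 450.0ms (3/5)
4. 1350.0ms @ 9/5 + 450.0ms (3/5)
5. 1800.0ms @ 12/5 + 450.0ms (3/5)
6. 2250.0ms @ 3 + 321.429ms (3/7)
7. 2571.429ms @ 24/7 + 321.429ms (3/7)
8. 2892.857ms @ 27/7 + 321.429ms (3/7)
9. 3214.286ms @ 30/7 + 321.429ms (3/7)
10. 3535.714ms @ 33/7 + 321.429ms (3/7)
11. 3857.143ms @ 36/7 + 321.429ms (3/7)
12. 4178.571ms @ 39/7 + 321.429ms (3/7)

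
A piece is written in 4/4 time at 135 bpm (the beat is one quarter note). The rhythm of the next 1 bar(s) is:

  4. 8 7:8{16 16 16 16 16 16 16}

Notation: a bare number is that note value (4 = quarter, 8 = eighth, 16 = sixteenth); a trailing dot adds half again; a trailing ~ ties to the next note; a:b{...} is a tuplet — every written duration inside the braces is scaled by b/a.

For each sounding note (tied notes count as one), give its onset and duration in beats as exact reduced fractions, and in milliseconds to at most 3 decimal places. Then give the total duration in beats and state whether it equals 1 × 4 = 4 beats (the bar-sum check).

1) 0.0ms=0b +666.667ms=3/2b
2) 666.667ms=3/2b +222.222ms=1/2b
3) 888.889ms=2b +126.984ms=2/7b
4) 1015.873ms=16/7b +126.984ms=2/7b
5) 1142.857ms=18/7b +126.984ms=2/7b
6) 1269.841ms=20/7b +126.984ms=2/7b
7) 1396.825ms=22/7b +126.984ms=2/7b
8) 1523.81ms=24/7b +126.984ms=2/7b
9) 1650.794ms=26/7b +126.984ms=2/7b
Σ=4b of 4 (135bpm 4/4) — PASS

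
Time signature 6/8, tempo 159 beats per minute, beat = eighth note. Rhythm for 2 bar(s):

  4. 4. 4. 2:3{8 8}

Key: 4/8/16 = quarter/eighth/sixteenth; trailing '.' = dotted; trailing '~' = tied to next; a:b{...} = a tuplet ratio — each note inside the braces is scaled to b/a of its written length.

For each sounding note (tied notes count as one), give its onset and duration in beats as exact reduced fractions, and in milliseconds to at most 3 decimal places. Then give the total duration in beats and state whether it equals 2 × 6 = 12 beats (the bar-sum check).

1) 0.0ms=0b +1132.075ms=3b
2) 1132.075ms=3b +1132.075ms=3b
3) 2264.151ms=6b +1132.075ms=3b
4) 3396.226ms=9b +566.038ms=3/2b
5) 3962.264ms=21/2b +566.038ms=3/2b
Σ=12b of 12 (159bpm 6/8) — PASS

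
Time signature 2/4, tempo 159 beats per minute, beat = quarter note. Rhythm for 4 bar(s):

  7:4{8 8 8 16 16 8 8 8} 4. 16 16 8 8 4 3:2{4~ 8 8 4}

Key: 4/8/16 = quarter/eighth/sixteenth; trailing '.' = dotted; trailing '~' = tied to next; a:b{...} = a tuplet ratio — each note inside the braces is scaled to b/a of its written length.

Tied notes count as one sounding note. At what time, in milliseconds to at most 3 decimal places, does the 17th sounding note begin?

1. 0.0ms @ 0 + 107.817ms (2/7)
2. 107.817ms @ 2/7 + 107.817ms (2/7)
3. 215.633ms @ 4/7 + 107.817ms (2/7)
4. 323.45ms @ 6/7 + 53.908ms (1/7)
5. 377.358ms @ 1 + 53.908ms (1/7)
6. 431.267ms @ 8/7 + 107.817ms (2/7)
7. 539.084ms @ 10/7 + 107.817ms (2/7)
8. 646.9ms @ 12/7 + 107.817ms (2/7)
9. 754.717ms @ 2 + 566.038ms (3/2)
10. 1320.755ms @ 7/2 + 94.34ms (1/4)
11. 1415.094ms @ 15/4 + 94.34ms (1/4)
12. 1509.434ms @ 4 + 188.679ms (1/2)
13. 1698.113ms @ 9/2 + 188.679ms (1/2)
14. 1886.792ms @ 5 + 377.358ms (1)
15. 2264.151ms @ 6 + 377.358ms (1)
16. 2641.509ms @ 7 + 125.786ms (1/3)
17. 2767.296ms @ 22/3 + 251.572ms (2/3)

note 17 onset = 22/3b = 2767.296ms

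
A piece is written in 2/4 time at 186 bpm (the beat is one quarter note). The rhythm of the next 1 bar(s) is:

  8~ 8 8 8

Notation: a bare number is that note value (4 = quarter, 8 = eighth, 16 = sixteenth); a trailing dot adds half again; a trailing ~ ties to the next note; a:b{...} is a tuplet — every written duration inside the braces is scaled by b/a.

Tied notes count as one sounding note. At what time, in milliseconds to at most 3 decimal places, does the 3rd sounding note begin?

note 3 onset = 3/2b = 483.871ms

1. 0.0ms @ 0 + 322.581ms (1)
2. 322.581ms @ 1 + 161.29ms (1/2)
3. 483.871ms @ 3/2 + 161.29ms (1/2)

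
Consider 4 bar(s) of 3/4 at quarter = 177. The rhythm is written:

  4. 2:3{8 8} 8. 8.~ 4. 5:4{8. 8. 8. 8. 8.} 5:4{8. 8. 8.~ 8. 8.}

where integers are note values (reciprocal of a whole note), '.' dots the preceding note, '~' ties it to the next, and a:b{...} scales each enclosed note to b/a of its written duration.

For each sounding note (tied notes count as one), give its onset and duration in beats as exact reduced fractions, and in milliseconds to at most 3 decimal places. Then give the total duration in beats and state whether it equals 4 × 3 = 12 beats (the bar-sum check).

1) 0.0ms=0b +508.475ms=3/2b
2) 508.475ms=3/2b +254.237ms=3/4b
3) 762.712ms=9/4b +254.237ms=3/4b
4) 1016.949ms=3b +254.237ms=3/4b
5) 1271.186ms=15/4b +762.712ms=9/4b
6) 2033.898ms=6b +203.39ms=3/5b
7) 2237.288ms=33/5b +203.39ms=3/5b
8) 2440.678ms=36/5b +203.39ms=3/5b
9) 2644.068ms=39/5b +203.39ms=3/5b
10) 2847.458ms=42/5b +203.39ms=3/5b
11) 3050.847ms=9b +203.39ms=3/5b
12) 3254.237ms=48/5b +203.39ms=3/5b
13) 3457.627ms=51/5b +406.78ms=6/5b
14) 3864.407ms=57/5b +203.39ms=3/5b
Σ=12b of 12 (177bpm 3/4) — PASS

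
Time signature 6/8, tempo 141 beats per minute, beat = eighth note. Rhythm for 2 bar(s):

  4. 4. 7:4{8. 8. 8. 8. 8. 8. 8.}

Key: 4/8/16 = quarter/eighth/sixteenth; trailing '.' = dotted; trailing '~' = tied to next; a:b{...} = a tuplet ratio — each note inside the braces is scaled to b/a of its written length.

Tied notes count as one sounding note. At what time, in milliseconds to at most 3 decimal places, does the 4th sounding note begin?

1. 0.0ms @ 0 + 1276.596ms (3)
2. 1276.596ms @ 3 + 1276.596ms (3)
3. 2553.191ms @ 6 + 364.742ms (6/7)
4. 2917.933ms @ 48/7 + 364.742ms (6/7)
5. 3282.675ms @ 54/7 + 364.742ms (6/7)
6. 3647.416ms @ 60/7 + 364.742ms (6/7)
7. 4012.158ms @ 66/7 + 364.742ms (6/7)
8. 4376.9ms @ 72/7 + 364.742ms (6/7)
9. 4741.641ms @ 78/7 + 364.742ms (6/7)

note 4 onset = 48/7b = 2917.933ms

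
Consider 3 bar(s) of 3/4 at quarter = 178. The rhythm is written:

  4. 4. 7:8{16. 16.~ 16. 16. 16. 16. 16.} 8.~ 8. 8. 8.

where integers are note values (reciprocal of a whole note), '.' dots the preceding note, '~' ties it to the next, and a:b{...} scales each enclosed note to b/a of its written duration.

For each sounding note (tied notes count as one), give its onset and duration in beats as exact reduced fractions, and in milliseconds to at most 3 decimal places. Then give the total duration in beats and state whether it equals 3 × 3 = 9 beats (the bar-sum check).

1) 0.0ms=0b +505.618ms=3/2b
2) 505.618ms=3/2b +505.618ms=3/2b
3) 1011.236ms=3b +144.462ms=3/7b
4) 1155.698ms=24/7b +288.925ms=6/7b
5) 1444.623ms=30/7b +144.462ms=3/7b
6) 1589.085ms=33/7b +144.462ms=3/7b
7) 1733.547ms=36/7b +144.462ms=3/7b
8) 1878.01ms=39/7b +144.462ms=3/7b
9) 2022.472ms=6b +505.618ms=3/2b
10) 2528.09ms=15/2b +252.809ms=3/4b
11) 2780.899ms=33/4b +252.809ms=3/4b
Σ=9b of 9 (178bpm 3/4) — PASS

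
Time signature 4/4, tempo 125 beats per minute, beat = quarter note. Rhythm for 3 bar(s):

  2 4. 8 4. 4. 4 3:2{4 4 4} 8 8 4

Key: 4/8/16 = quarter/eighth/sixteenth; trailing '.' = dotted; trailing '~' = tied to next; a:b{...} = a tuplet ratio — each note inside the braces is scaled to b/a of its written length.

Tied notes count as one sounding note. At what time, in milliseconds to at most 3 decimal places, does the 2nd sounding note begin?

1. 0.0ms @ 0 + 960.0ms (2)
2. 960.0ms @ 2 + 720.0ms (3/2)
3. 1680.0ms @ 7/2 + 240.0ms (1/2)
4. 1920.0ms @ 4 + 720.0ms (3/2)
5. 2640.0ms @ 11/2 + 720.0ms (3/2)
6. 3360.0ms @ 7 + 480.0ms (1)
7. 3840.0ms @ 8 + 320.0ms (2/3)
8. 4160.0ms @ 26/3 + 320.0ms (2/3)
9. 4480.0ms @ 28/3 + 320.0ms (2/3)
10. 4800.0ms @ 10 + 240.0ms (1/2)
11. 5040.0ms @ 21/2 + 240.0ms (1/2)
12. 5280.0ms @ 11 + 480.0ms (1)

note 2 onset = 2b = 960.0ms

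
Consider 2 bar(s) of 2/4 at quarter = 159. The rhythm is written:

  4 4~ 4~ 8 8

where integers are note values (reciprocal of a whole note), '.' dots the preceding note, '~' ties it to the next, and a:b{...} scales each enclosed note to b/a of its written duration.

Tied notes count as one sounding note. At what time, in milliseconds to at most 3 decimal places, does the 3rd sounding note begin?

1. 0.0ms @ 0 + 377.358ms (1)
2. 377.358ms @ 1 + 943.396ms (5/2)
3. 1320.755ms @ 7/2 + 188.679ms (1/2)

note 3 onset = 7/2b = 1320.755ms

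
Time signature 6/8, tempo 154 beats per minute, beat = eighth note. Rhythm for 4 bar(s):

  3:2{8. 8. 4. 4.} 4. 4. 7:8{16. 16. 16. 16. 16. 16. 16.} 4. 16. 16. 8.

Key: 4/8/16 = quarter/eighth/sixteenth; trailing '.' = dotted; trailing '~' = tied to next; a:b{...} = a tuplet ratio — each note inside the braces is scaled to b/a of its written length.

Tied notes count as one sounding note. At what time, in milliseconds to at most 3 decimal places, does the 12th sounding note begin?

1. 0.0ms @ 0 + 389.61ms (1)
2. 389.61ms @ 1 + 389.61ms (1)
3. 779.221ms @ 2 + 779.221ms (2)
4. 1558.442ms @ 4 + 779.221ms (2)
5. 2337.662ms @ 6 + 1168.831ms (3)
6. 3506.494ms @ 9 + 1168.831ms (3)
7. 4675.325ms @ 12 + 333.952ms (6/7)
8. 5009.276ms @ 90/7 + 333.952ms (6/7)
9. 5343.228ms @ 96/7 + 333.952ms (6/7)
10. 5677.18ms @ 102/7 + 333.952ms (6/7)
11. 6011.132ms @ 108/7 + 333.952ms (6/7)
12. 6345.083ms @ 114/7 + 333.952ms (6/7)
13. 6679.035ms @ 120/7 + 333.952ms (6/7)
14. 7012.987ms @ 18 + 1168.831ms (3)
15. 8181.818ms @ 21 + 292.208ms (3/4)
16. 8474.026ms @ 87/4 + 292.208ms (3/4)
17. 8766.234ms @ 45/2 + 584.416ms (3/2)

note 12 onset = 114/7b = 6345.083ms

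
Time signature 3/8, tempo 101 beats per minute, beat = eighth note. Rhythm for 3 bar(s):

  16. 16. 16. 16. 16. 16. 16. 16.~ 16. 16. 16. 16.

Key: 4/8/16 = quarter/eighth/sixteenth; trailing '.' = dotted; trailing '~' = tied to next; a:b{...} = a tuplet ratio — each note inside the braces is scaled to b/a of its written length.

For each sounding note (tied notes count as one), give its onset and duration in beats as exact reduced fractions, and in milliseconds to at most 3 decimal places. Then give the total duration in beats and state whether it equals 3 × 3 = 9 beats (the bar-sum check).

1) 0.0ms=0b +445.545ms=3/4b
2) 445.545ms=3/4b +445.545ms=3/4b
3) 891.089ms=3/2b +445.545ms=3/4b
4) 1336.634ms=9/4b +445.545ms=3/4b
5) 1782.178ms=3b +445.545ms=3/4b
6) 2227.723ms=15/4b +445.545ms=3/4b
7) 2673.267ms=9/2b +445.545ms=3/4b
8) 3118.812ms=21/4b +891.089ms=3/2b
9) 4009.901ms=27/4b +445.545ms=3/4b
10) 4455.446ms=15/2b +445.545ms=3/4b
11) 4900.99ms=33/4b +445.545ms=3/4b
Σ=9b of 9 (101bpm 3/8) — PASS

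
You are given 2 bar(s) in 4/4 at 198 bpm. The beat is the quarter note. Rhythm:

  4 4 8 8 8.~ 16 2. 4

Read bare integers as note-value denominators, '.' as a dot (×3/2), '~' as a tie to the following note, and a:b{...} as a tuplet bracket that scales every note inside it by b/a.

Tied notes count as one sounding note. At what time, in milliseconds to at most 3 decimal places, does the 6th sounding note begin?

1. 0.0ms @ 0 + 303.03ms (1)
2. 303.03ms @ 1 + 303.03ms (1)
3. 606.061ms @ 2 + 151.515ms (1/2)
4. 757.576ms @ 5/2 + 151.515ms (1/2)
5. 909.091ms @ 3 + 303.03ms (1)
6. 1212.121ms @ 4 + 909.091ms (3)
7. 2121.212ms @ 7 + 303.03ms (1)

note 6 onset = 4b = 1212.121ms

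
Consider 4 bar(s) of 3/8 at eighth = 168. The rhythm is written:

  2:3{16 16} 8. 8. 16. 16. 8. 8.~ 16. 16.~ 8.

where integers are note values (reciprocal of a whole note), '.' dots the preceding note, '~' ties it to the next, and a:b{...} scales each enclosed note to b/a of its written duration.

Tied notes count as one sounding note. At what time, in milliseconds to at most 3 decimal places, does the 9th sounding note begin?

1. 0.0ms @ 0 + 267.857ms (3/4)
2. 267.857ms @ 3/4 + 267.857ms (3/4)
3. 535.714ms @ 3/2 + 535.714ms (3/2)
4. 1071.429ms @ 3 + 535.714ms (3/2)
5. 1607.143ms @ 9/2 + 267.857ms (3/4)
6. 1875.0ms @ 21/4 + 267.857ms (3/4)
7. 2142.857ms @ 6 + 535.714ms (3/2)
8. 2678.571ms @ 15/2 + 803.571ms (9/4)
9. 3482.143ms @ 39/4 + 803.571ms (9/4)

note 9 onset = 39/4b = 3482.143ms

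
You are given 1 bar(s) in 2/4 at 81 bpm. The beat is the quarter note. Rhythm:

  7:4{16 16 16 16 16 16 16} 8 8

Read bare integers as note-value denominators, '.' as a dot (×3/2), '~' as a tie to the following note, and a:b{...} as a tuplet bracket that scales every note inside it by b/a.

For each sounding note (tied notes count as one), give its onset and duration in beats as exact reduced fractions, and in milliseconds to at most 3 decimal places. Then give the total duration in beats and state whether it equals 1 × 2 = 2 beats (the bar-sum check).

1) 0.0ms=0b +105.82ms=1/7b
2) 105.82ms=1/7b +105.82ms=1/7b
3) 211.64ms=2/7b +105.82ms=1/7b
4) 317.46ms=3/7b +105.82ms=1/7b
5) 423.28ms=4/7b +105.82ms=1/7b
6) 529.101ms=5/7b +105.82ms=1/7b
7) 634.921ms=6/7b +105.82ms=1/7b
8) 740.741ms=1b +370.37ms=1/2b
9) 1111.111ms=3/2b +370.37ms=1/2b
Σ=2b of 2 (81bpm 2/4) — PASS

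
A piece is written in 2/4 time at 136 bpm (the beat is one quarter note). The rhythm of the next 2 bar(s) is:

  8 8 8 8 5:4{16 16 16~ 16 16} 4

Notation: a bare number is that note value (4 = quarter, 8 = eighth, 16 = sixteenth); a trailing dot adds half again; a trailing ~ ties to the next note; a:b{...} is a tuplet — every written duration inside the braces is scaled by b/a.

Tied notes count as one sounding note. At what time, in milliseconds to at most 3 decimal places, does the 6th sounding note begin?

1. 0.0ms @ 0 + 220.588ms (1/2)
2. 220.588ms @ 1/2 + 220.588ms (1/2)
3. 441.176ms @ 1 + 220.588ms (1/2)
4. 661.765ms @ 3/2 + 220.588ms (1/2)
5. 882.353ms @ 2 + 88.235ms (1/5)
6. 970.588ms @ 11/5 + 88.235ms (1/5)
7. 1058.824ms @ 12/5 + 176.471ms (2/5)
8. 1235.294ms @ 14/5 + 88.235ms (1/5)
9. 1323.529ms @ 3 + 441.176ms (1)

note 6 onset = 11/5b = 970.588ms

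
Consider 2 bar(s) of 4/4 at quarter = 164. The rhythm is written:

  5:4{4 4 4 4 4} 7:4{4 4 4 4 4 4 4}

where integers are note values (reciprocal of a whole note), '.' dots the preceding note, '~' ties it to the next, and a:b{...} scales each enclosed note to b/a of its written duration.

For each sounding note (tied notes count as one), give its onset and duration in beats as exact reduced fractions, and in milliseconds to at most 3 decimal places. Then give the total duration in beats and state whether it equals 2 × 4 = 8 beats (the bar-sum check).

1) 0.0ms=0b +292.683ms=4/5b
2) 292.683ms=4/5b +292.683ms=4/5b
3) 585.366ms=8/5b +292.683ms=4/5b
4) 878.049ms=12/5b +292.683ms=4/5b
5) 1170.732ms=16/5b +292.683ms=4/5b
6) 1463.415ms=4b +209.059ms=4/7b
7) 1672.474ms=32/7b +209.059ms=4/7b
8) 1881.533ms=36/7b +209.059ms=4/7b
9) 2090.592ms=40/7b +209.059ms=4/7b
10) 2299.652ms=44/7b +209.059ms=4/7b
11) 2508.711ms=48/7b +209.059ms=4/7b
12) 2717.77ms=52/7b +209.059ms=4/7b
Σ=8b of 8 (164bpm 4/4) — PASS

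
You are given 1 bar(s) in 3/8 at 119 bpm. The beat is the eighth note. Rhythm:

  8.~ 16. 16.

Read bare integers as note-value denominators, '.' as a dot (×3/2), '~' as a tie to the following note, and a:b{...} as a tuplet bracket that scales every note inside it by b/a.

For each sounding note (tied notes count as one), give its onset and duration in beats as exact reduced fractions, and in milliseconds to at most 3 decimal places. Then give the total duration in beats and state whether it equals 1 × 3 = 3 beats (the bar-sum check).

1) 0.0ms=0b +1134.454ms=9/4b
2) 1134.454ms=9/4b +378.151ms=3/4b
Σ=3b of 3 (119bpm 3/8) — PASS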